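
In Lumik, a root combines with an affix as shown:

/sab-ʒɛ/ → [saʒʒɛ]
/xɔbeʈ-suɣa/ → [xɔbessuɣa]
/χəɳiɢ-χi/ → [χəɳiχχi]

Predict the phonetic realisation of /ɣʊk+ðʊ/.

[ɣʊððʊ]

The data show regressive total assimilation (/b/ → [ʒ] before /ʒ/; /ʈ/ → [s] before /s/; /ɢ/ → [χ] before /χ/): in every case the target segment becomes identical to its following neighbour, copying more than a single feature.
/k/ is the segment targeted by the rule; it sits immediately before /ð/, so it assimilates completely and surfaces as [ð].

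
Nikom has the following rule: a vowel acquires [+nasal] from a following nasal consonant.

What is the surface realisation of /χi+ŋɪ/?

/i/ sits next to the nasal /ŋ/ and is therefore nasalised to [ĩ].

[χĩŋɪ]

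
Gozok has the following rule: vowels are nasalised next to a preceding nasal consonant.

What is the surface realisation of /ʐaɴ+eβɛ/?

The vowel /e/ is adjacent to the preceding nasal /ɴ/, so it acquires [+nasal] and surfaces as [ẽ].

[ʐaɴẽβɛ]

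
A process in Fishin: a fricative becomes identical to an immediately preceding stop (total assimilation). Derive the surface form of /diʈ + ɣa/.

/ɣ/ is the segment targeted by the rule; it sits immediately after /ʈ/, so it assimilates completely and surfaces as [ʈ].

[diʈʈa]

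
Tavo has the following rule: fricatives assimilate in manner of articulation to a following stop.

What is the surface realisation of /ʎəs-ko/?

[ʎətko]

The rule targets /s/ (voiceless alveolar fricative), which sits before the trigger /k/ (stop).
A voiceless alveolar stop is [t], so the surface segment is [t].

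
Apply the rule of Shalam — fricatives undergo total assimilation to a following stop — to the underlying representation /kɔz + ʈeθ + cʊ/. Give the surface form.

[kɔʈʈeccʊ]

/z/ is the segment targeted by the rule; it sits immediately before /ʈ/, so it assimilates completely and surfaces as [ʈ].
The same rule applies at the second boundary: /θ/ → [c] next to /c/.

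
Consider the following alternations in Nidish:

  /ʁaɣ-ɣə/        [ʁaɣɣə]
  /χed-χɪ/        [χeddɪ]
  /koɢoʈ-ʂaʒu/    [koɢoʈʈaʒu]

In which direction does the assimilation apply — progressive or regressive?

progressive

The segment that alternates is /χ/, which surfaces as [d] when adjacent to /d/.
The output [d] is identical to the trigger /d/ — every feature (place, manner, voicing) has been copied — so this is total assimilation.
The remaining alternation confirms this: /ʂ/ → [ʈ] after /ʈ/ — in each case the output is a copy of the preceding consonant.
In [ʁaɣɣə] the two consonants at the boundary are already identical (/ɣ/ + /ɣ/), so the rule applies vacuously and nothing changes.
Since the segment that changes follows the conditioning segment, the assimilation is progressive.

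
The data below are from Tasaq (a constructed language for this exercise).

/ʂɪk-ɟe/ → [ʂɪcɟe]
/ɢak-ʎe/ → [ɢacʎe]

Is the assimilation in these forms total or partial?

partial assimilation

Underlying /k/ is realised as [c] next to /ɟ/; /ɟ/ itself does not change.
/k/ is velar while /ɟ/ is palatal; the output [c] is palatal, matching the trigger — so the feature that spreads is place.
Manner and voice are unchanged, so the assimilation is partial, not total.
The same holds elsewhere in the data: /k/ → [c] before /ʎ/ (velar → palatal, matching palatal) — only place changes, and always toward the following segment.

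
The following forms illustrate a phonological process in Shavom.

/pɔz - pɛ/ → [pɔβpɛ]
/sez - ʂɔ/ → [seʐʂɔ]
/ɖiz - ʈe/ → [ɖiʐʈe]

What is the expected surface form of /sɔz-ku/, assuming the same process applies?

The data show regressive place assimilation: /z/ → [β] before /p/; /z/ → [ʐ] before /ʂ/; /z/ → [ʐ] before /ʈ/. In each pair only place changes, matching the following consonant, while manner and voice stay constant.
/z/ is a voiced alveolar fricative. The following trigger /k/ is velar, so /z/ must become velar as well.
The voiced velar fricative is [ɣ], so /z/ → [ɣ].

[sɔɣku]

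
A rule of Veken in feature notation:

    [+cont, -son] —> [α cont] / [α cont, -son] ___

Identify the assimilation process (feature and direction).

progressive manner assimilation

The shared variable α links the value of [cont] on the target to that of the neighbouring obstruent. [cont] distinguishes stops from fricatives — a manner-of-articulation feature — so this is manner assimilation.
The conditioning segment sits to the left of the focus bar, meaning the trigger precedes the segment that changes — progressive assimilation.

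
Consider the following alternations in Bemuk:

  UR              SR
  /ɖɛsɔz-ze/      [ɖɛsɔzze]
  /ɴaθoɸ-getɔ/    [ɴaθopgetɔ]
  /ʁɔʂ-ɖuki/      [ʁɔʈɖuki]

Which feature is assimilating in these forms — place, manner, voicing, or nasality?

manner

The segment that alternates is /ɸ/, which surfaces as [p] when adjacent to /g/.
/ɸ/ is a fricative while /g/ is a stop; the output [p] is a stop, matching the trigger — so the feature that spreads is manner.
Checking the remaining alternation: /ʂ/ → [ʈ] before /ɖ/ (fricative → stop, matching a stop) — only manner changes, and always toward the following segment.
No alternation appears in [ɖɛsɔzze]: there the adjacent consonants already agree in manner (/z/ and /z/ are both fricatives), so this form is consistent with the same rule.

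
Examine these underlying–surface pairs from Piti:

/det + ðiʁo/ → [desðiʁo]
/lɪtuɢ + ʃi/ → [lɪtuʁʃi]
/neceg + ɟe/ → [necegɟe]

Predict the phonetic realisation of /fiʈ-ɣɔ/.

[fiʂɣɔ]

The data show regressive manner assimilation: /t/ → [s] before /ð/; /ɢ/ → [ʁ] before /ʃ/. In each pair only manner changes, matching the following consonant, while place and voice stay constant.
Nothing changes in [necegɟe]: there the adjacent consonants already agree in manner (/g/ and /ɟ/ are both stops), so this form is consistent with the same rule.
/ʈ/ is a voiceless retroflex stop. The following trigger /ɣ/ is a fricative, so /ʈ/ must become a fricative as well.
A voiceless retroflex fricative is [ʂ], so the surface segment is [ʂ].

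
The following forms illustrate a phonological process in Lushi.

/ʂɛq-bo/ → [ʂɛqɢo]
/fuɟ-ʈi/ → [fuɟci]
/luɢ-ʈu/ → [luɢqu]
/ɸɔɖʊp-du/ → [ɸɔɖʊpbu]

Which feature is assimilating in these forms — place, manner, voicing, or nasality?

The segment that alternates is /b/, which surfaces as [ɢ] when adjacent to /q/.
The change bilabial → uvular matches the place of the preceding /q/, identifying this as place assimilation.
The same holds elsewhere in the data: /ʈ/ → [c] after /ɟ/ (retroflex → palatal, matching palatal); /ʈ/ → [q] after /ɢ/ (retroflex → uvular, matching uvular); /d/ → [b] after /p/ (alveolar → bilabial, matching bilabial) — only place changes, and always toward the preceding segment.

place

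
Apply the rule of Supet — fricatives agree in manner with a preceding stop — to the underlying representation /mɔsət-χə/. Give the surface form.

[mɔsətqə]

/χ/ is a voiceless uvular fricative. The preceding trigger /t/ is a stop, so /χ/ must become a stop as well.
Changing only its manner to stop gives [q] — the voiceless uvular stop.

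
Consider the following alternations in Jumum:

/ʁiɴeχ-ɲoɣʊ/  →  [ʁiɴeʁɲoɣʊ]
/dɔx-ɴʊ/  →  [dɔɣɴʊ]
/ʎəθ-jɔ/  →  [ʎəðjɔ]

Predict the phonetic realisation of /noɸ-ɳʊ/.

The data show regressive voicing assimilation: /χ/ → [ʁ] before /ɲ/; /x/ → [ɣ] before /ɴ/; /θ/ → [ð] before /j/. In each pair only voicing changes, matching the following consonant, while place and manner stay constant.
/ɸ/ is a voiceless bilabial fricative. The following trigger /ɳ/ is voiced, so /ɸ/ must become voiced as well.
The voiced bilabial fricative is [β], so /ɸ/ → [β].

[noβɳʊ]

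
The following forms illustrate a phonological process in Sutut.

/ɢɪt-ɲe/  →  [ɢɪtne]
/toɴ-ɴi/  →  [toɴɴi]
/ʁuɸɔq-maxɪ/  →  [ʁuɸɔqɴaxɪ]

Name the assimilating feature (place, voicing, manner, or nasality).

place

Underlying /ɲ/ is realised as [n] next to /t/; /t/ itself does not change.
/ɲ/ is palatal while /t/ is alveolar; the output [n] is alveolar, matching the trigger — so the feature that spreads is place.
The same holds elsewhere in the data: /m/ → [ɴ] after /q/ (bilabial → uvular, matching uvular) — only place changes, and always toward the preceding segment.
No alternation appears in [toɴɴi]: there the adjacent consonants already agree in place (/ɴ/ and /ɴ/ are both uvular), so this form is consistent with the same rule.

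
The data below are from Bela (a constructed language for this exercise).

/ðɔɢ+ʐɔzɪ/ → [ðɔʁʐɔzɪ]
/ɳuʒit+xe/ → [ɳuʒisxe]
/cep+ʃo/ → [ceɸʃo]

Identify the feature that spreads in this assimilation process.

manner

Comparing underlying and surface forms, /ɢ/ → [ʁ] is the alternation; the neighbouring /ʐ/ is constant.
The change stop → fricative matches the manner of the following /ʐ/, identifying this as manner assimilation.
The other alternating forms pattern the same way: /t/ → [s] before /x/ (stop → fricative, matching a fricative); /p/ → [ɸ] before /ʃ/ (stop → fricative, matching a fricative) — only manner changes, and always toward the following segment.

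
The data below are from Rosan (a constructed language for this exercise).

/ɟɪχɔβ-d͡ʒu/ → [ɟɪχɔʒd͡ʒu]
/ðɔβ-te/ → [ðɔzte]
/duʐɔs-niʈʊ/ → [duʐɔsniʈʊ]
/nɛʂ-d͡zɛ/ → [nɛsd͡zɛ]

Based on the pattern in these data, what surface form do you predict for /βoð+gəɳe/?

[βoɣgəɳe]

The data show regressive place assimilation: /β/ → [ʒ] before /d͡ʒ/; /β/ → [z] before /t/; /ʂ/ → [s] before /d͡z/. In each pair only place changes, matching the following consonant, while manner and voice stay constant.
No alternation appears in [duʐɔsniʈʊ]: there the adjacent consonants already agree in place (/s/ and /n/ are both alveolar), so this form is consistent with the same rule.
/ð/ is a voiced dental fricative. The following trigger /g/ is velar, so /ð/ must become velar as well.
The voiced velar fricative is [ɣ], so /ð/ → [ɣ].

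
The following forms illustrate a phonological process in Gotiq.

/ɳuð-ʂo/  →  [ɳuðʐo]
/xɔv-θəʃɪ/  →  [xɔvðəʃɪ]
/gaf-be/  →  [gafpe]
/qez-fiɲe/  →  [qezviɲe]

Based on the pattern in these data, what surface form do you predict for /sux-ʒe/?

[suxʃe]

The data show progressive voicing assimilation: /ʂ/ → [ʐ] after /ð/; /θ/ → [ð] after /v/; /b/ → [p] after /f/; /f/ → [v] after /z/. In each pair only voicing changes, matching the preceding consonant, while place and manner stay constant.
The rule targets /ʒ/ (voiced postalveolar fricative), which sits after the trigger /x/ (voiceless).
The voiceless postalveolar fricative is [ʃ], so /ʒ/ → [ʃ].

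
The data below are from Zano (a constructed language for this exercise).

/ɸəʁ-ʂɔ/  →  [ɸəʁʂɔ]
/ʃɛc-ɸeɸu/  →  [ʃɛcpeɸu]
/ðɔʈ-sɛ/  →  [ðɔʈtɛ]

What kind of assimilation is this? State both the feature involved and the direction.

progressive manner assimilation

The segment that alternates is /ɸ/, which surfaces as [p] when adjacent to /c/.
The change fricative → stop matches the manner of the preceding /c/, identifying this as manner assimilation.
Place and voice are unchanged, so the assimilation is partial, not total.
Checking the remaining alternation: /s/ → [t] after /ʈ/ (fricative → stop, matching a stop) — only manner changes, and always toward the preceding segment.
Nothing changes in [ɸəʁʂɔ]: there the adjacent consonants already agree in manner (/ʂ/ and /ʁ/ are both fricatives), so this form is consistent with the same rule.
The trigger is the preceding segment, so the direction is progressive (perseverative).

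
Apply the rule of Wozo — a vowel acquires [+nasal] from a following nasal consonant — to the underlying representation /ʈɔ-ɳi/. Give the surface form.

/ɔ/ sits next to the nasal /ɳ/ and is therefore nasalised to [ɔ̃].

[ʈɔ̃ɳi]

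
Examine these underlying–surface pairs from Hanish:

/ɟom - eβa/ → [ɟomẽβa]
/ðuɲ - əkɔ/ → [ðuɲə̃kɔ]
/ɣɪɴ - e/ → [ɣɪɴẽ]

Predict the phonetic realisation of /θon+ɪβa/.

The data show progressive nasality assimilation (vowel nasalisation): /e/ → [ẽ] after /m/; /ə/ → [ə̃] after /ɲ/; /e/ → [ẽ] after /ɴ/ — a vowel is nasalised by an immediately preceding nasal consonant.
The vowel /ɪ/ is adjacent to the preceding nasal /n/, so it acquires [+nasal] and surfaces as [ɪ̃].

[θonɪ̃βa]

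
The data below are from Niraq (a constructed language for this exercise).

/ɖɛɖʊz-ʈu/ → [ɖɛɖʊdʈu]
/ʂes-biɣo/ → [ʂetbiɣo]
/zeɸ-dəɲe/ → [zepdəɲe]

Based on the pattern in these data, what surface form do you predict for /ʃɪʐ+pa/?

[ʃɪɖpa]

The data show regressive manner assimilation: /z/ → [d] before /ʈ/; /s/ → [t] before /b/; /ɸ/ → [p] before /d/. In each pair only manner changes, matching the following consonant, while place and voice stay constant.
/ʐ/ is a voiced retroflex fricative. The following trigger /p/ is a stop, so /ʐ/ must become a stop as well.
Changing only its manner to stop gives [ɖ] — the voiced retroflex stop.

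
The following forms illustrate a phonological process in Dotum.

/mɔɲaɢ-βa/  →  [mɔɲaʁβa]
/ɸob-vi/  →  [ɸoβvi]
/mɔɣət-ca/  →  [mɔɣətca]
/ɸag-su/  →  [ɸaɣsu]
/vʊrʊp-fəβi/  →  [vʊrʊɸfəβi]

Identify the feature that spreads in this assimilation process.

manner

Comparing underlying and surface forms, /ɢ/ → [ʁ] is the alternation; the neighbouring /β/ is constant.
/ɢ/ is a stop while /β/ is a fricative; the output [ʁ] is a fricative, matching the trigger — so the feature that spreads is manner.
Checking the remaining alternations: /b/ → [β] before /v/ (stop → fricative, matching a fricative); /g/ → [ɣ] before /s/ (stop → fricative, matching a fricative); /p/ → [ɸ] before /f/ (stop → fricative, matching a fricative) — only manner changes, and always toward the following segment.
No alternation appears in [mɔɣətca]: there the adjacent consonants already agree in manner (/t/ and /c/ are both stops), so this form is consistent with the same rule.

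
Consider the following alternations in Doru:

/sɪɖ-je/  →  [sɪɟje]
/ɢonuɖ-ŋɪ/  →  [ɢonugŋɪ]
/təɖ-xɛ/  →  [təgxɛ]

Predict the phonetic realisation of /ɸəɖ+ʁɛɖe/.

The data show regressive place assimilation: /ɖ/ → [ɟ] before /j/; /ɖ/ → [g] before /ŋ/; /ɖ/ → [g] before /x/. In each pair only place changes, matching the following consonant, while manner and voice stay constant.
The rule targets /ɖ/ (voiced retroflex stop), which sits before the trigger /ʁ/ (uvular).
A voiced uvular stop is [ɢ], so the surface segment is [ɢ].

[ɸəɢʁɛɖe]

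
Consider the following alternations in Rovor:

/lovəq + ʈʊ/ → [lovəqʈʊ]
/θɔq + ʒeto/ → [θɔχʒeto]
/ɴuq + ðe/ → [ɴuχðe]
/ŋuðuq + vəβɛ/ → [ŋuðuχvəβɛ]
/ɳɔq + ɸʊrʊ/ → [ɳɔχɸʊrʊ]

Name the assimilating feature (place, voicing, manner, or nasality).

manner

The segment that alternates is /q/, which surfaces as [χ] when adjacent to /ʒ/.
/q/ is a stop while /ʒ/ is a fricative; the output [χ] is a fricative, matching the trigger — so the feature that spreads is manner.
The other alternating forms pattern the same way: /q/ → [χ] before /ð/ (stop → fricative, matching a fricative); /q/ → [χ] before /v/ (stop → fricative, matching a fricative); /q/ → [χ] before /ɸ/ (stop → fricative, matching a fricative) — only manner changes, and always toward the following segment.
Nothing changes in [lovəqʈʊ]: there the adjacent consonants already agree in manner (/q/ and /ʈ/ are both stops), so this form is consistent with the same rule.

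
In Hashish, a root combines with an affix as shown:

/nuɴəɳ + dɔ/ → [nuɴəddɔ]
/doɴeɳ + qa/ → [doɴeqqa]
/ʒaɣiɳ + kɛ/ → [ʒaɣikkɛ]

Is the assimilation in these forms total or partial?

Underlying /ɳ/ is realised as [d] next to /d/; /d/ itself does not change.
The output [d] is identical to the trigger /d/ — every feature (place, manner, voicing) has been copied — so this is total assimilation.
The remaining alternations confirm this: /ɳ/ → [q] before /q/; /ɳ/ → [k] before /k/ — in each case the output is a copy of the following consonant.

total assimilation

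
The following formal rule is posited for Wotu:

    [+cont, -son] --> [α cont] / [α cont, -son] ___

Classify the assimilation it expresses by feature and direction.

The rule copies [cont] (continuancy) from the environment onto the target fricatives; since [±cont] encodes the stop/fricative manner contrast, the assimilating dimension is manner.
Since the environment is written before the underscore, the trigger precedes the target; the direction is progressive.

progressive manner assimilation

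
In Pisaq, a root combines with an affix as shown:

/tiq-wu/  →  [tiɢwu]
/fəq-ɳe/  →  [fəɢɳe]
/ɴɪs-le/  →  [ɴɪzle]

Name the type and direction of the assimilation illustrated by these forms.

regressive voicing assimilation

Underlying /q/ is realised as [ɢ] next to /w/; /w/ itself does not change.
/q/ is voiceless while /w/ is voiced; the output [ɢ] is voiced, matching the trigger — so the feature that spreads is voicing.
Place and manner are unchanged, so the assimilation is partial, not total.
Checking the remaining alternations: /q/ → [ɢ] before /ɳ/ (voiceless → voiced, matching voiced); /s/ → [z] before /l/ (voiceless → voiced, matching voiced) — only voicing changes, and always toward the following segment.
The trigger is the following segment, so the direction is regressive (anticipatory).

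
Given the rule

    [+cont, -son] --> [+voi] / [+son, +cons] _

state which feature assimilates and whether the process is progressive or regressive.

progressive voicing assimilation

The structural change is [+voi], and the conditioning segment [+son, +cons] (a sonorant consonant) is itself voiced, so the target comes to share the voicing of its neighbour — voicing assimilation.
The conditioning segment sits to the left of the focus bar, meaning the trigger precedes the segment that changes — progressive assimilation.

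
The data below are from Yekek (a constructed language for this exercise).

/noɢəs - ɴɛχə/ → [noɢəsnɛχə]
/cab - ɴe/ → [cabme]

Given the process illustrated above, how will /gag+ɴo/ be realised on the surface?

[gagŋo]

The data show progressive place assimilation: /ɴ/ → [n] after /s/; /ɴ/ → [m] after /b/. In each pair only place changes, matching the preceding consonant, while manner and voice stay constant.
The rule targets /ɴ/ (voiced uvular nasal), which sits after the trigger /g/ (velar).
The voiced velar nasal is [ŋ], so /ɴ/ → [ŋ].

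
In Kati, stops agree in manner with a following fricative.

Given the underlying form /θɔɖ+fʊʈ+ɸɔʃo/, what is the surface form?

The rule targets /ɖ/ (voiced retroflex stop), which sits before the trigger /f/ (fricative).
The voiced retroflex fricative is [ʐ], so /ɖ/ → [ʐ].
At the second juncture, /ʈ/ likewise becomes [ʂ] adjacent to /ɸ/.

[θɔʐfʊʂɸɔʃo]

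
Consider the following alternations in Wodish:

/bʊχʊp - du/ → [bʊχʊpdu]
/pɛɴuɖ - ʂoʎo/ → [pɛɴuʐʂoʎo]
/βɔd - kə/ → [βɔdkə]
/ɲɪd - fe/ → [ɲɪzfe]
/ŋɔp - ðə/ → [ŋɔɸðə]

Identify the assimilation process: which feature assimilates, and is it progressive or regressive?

regressive manner assimilation

Comparing underlying and surface forms, /ɖ/ → [ʐ] is the alternation; the neighbouring /ʂ/ is constant.
The change stop → fricative matches the manner of the following /ʂ/, identifying this as manner assimilation.
Place and voice are unchanged, so the assimilation is partial, not total.
The same holds elsewhere in the data: /d/ → [z] before /f/ (stop → fricative, matching a fricative); /p/ → [ɸ] before /ð/ (stop → fricative, matching a fricative) — only manner changes, and always toward the following segment.
No alternation appears in [bʊχʊpdu], [βɔdkə]: there the adjacent consonants already agree in manner (/p/ and /d/ are both stops; /d/ and /k/ are both stops), so these forms are consistent with the same rule.
Since the segment that changes precedes the conditioning segment, the assimilation is regressive.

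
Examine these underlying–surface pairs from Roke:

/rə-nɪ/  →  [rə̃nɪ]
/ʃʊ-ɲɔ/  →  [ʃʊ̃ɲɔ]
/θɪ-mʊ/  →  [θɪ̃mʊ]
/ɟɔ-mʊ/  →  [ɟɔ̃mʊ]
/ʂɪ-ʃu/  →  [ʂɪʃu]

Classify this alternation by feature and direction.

The vowel /ə/ surfaces as nasalised [ə̃] next to the following nasal /n/ — it has acquired the [+nasal] feature of its neighbour.
The other forms show the same pattern: /ʊ/ → [ʊ̃] before /ɲ/; /ɪ/ → [ɪ̃] before /m/; /ɔ/ → [ɔ̃] before /m/ — each time a vowel is nasalised next to a following nasal.
No change occurs in [ʂɪʃu] because the vowel at the boundary is adjacent to an oral consonant, not a nasal (/ɪ/ next to /ʃ/).
Because the conditioning nasal is to the right of the vowel that changes, the process is regressive (anticipatory).

regressive nasality assimilation (vowel nasalisation)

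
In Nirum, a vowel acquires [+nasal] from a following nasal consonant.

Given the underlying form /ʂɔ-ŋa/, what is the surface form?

The vowel /ɔ/ is adjacent to the following nasal /ŋ/, so it acquires [+nasal] and surfaces as [ɔ̃].

[ʂɔ̃ŋa]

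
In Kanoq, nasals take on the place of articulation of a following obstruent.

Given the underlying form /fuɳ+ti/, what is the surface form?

The rule targets /ɳ/ (voiced retroflex nasal), which sits before the trigger /t/ (alveolar).
A voiced alveolar nasal is [n], so the surface segment is [n].

[funti]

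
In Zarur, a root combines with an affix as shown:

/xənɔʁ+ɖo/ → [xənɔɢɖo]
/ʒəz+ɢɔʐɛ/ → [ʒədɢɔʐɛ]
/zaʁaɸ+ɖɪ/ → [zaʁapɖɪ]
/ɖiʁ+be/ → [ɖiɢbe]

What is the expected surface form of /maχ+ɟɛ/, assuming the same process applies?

[maqɟɛ]

The data show regressive manner assimilation: /ʁ/ → [ɢ] before /ɖ/; /z/ → [d] before /ɢ/; /ɸ/ → [p] before /ɖ/; /ʁ/ → [ɢ] before /b/. In each pair only manner changes, matching the following consonant, while place and voice stay constant.
The rule targets /χ/ (voiceless uvular fricative), which sits before the trigger /ɟ/ (stop).
The voiceless uvular stop is [q], so /χ/ → [q].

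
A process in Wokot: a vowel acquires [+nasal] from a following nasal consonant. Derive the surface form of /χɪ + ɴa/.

[χɪ̃ɴa]

The vowel /ɪ/ is adjacent to the following nasal /ɴ/, so it acquires [+nasal] and surfaces as [ɪ̃].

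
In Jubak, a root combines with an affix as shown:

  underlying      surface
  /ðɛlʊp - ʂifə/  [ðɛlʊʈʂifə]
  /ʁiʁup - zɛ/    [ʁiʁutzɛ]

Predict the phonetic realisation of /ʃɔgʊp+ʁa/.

The data show regressive place assimilation: /p/ → [ʈ] before /ʂ/; /p/ → [t] before /z/. In each pair only place changes, matching the following consonant, while manner and voice stay constant.
/p/ is a voiceless bilabial stop. The following trigger /ʁ/ is uvular, so /p/ must become uvular as well.
The voiceless uvular stop is [q], so /p/ → [q].

[ʃɔgʊqʁa]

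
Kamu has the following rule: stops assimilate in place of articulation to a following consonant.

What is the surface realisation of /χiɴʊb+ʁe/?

[χiɴʊɢʁe]

/b/ is a voiced bilabial stop. The following trigger /ʁ/ is uvular, so /b/ must become uvular as well.
Changing only its place to uvular gives [ɢ] — the voiced uvular stop.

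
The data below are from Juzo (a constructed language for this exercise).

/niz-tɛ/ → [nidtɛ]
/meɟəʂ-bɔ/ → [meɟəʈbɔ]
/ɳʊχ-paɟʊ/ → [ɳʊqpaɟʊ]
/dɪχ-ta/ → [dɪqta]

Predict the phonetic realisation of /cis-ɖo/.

[citɖo]

The data show regressive manner assimilation: /z/ → [d] before /t/; /ʂ/ → [ʈ] before /b/; /χ/ → [q] before /p/; /χ/ → [q] before /t/. In each pair only manner changes, matching the following consonant, while place and voice stay constant.
The rule targets /s/ (voiceless alveolar fricative), which sits before the trigger /ɖ/ (stop).
Changing only its manner to stop gives [t] — the voiceless alveolar stop.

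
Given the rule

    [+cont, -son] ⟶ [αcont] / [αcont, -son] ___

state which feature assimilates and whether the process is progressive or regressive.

The rule copies [cont] (continuancy) from the environment onto the target fricatives; since [±cont] encodes the stop/fricative manner contrast, the assimilating dimension is manner.
Since the environment is written before the underscore, the trigger precedes the target; the direction is progressive.

progressive manner assimilation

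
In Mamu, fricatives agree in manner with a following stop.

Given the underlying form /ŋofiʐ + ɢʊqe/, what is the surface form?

The rule targets /ʐ/ (voiced retroflex fricative), which sits before the trigger /ɢ/ (stop).
Changing only its manner to stop gives [ɖ] — the voiced retroflex stop.

[ŋofiɖɢʊqe]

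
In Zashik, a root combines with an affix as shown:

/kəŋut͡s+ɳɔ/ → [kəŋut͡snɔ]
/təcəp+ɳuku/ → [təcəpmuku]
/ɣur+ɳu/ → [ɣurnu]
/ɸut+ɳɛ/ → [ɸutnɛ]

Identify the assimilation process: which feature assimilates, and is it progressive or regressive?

The segment that alternates is /ɳ/, which surfaces as [n] when adjacent to /t͡s/.
The change retroflex → alveolar matches the place of the preceding /t͡s/, identifying this as place assimilation.
Manner and voice are unchanged, so the assimilation is partial, not total.
Checking the remaining alternations: /ɳ/ → [m] after /p/ (retroflex → bilabial, matching bilabial); /ɳ/ → [n] after /r/ (retroflex → alveolar, matching alveolar); /ɳ/ → [n] after /t/ (retroflex → alveolar, matching alveolar) — only place changes, and always toward the preceding segment.
The trigger is the preceding segment, so the direction is progressive (perseverative).

progressive place assimilation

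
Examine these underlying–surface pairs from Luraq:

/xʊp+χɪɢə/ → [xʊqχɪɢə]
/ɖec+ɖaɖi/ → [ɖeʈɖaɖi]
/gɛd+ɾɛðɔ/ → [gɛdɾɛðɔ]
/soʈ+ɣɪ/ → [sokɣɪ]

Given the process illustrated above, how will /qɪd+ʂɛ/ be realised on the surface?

[qɪɖʂɛ]

The data show regressive place assimilation: /p/ → [q] before /χ/; /c/ → [ʈ] before /ɖ/; /ʈ/ → [k] before /ɣ/. In each pair only place changes, matching the following consonant, while manner and voice stay constant.
No alternation appears in [gɛdɾɛðɔ]: there the adjacent consonants already agree in place (/d/ and /ɾ/ are both alveolar), so this form is consistent with the same rule.
/d/ is a voiced alveolar stop. The following trigger /ʂ/ is retroflex, so /d/ must become retroflex as well.
A voiced retroflex stop is [ɖ], so the surface segment is [ɖ].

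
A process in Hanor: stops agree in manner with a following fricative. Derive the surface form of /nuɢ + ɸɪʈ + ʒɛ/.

[nuʁɸɪʂʒɛ]

The rule targets /ɢ/ (voiced uvular stop), which sits before the trigger /ɸ/ (fricative).
A voiced uvular fricative is [ʁ], so the surface segment is [ʁ].
At the second juncture, /ʈ/ likewise becomes [ʂ] adjacent to /ʒ/.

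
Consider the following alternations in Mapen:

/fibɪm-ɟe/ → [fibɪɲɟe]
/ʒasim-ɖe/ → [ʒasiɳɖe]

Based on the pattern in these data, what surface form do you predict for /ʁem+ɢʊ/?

The data show regressive place assimilation: /m/ → [ɲ] before /ɟ/; /m/ → [ɳ] before /ɖ/. In each pair only place changes, matching the following consonant, while manner and voice stay constant.
The rule targets /m/ (voiced bilabial nasal), which sits before the trigger /ɢ/ (uvular).
The voiced uvular nasal is [ɴ], so /m/ → [ɴ].

[ʁeɴɢʊ]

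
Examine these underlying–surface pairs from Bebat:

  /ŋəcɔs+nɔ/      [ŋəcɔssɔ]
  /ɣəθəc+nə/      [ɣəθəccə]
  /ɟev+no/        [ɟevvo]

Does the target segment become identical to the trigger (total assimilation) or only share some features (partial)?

total assimilation

Comparing underlying and surface forms, /n/ → [s] is the alternation; the neighbouring /s/ is constant.
The output [s] is identical to the trigger /s/ — every feature (place, manner, voicing) has been copied — so this is total assimilation.
The other forms behave the same way: /n/ → [c] after /c/; /n/ → [v] after /v/ — in each case the output is a copy of the preceding consonant.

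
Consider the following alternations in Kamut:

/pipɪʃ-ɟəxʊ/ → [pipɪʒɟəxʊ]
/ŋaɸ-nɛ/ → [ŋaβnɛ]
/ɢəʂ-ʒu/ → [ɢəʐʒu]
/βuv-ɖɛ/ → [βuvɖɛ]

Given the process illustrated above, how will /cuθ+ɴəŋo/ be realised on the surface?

The data show regressive voicing assimilation: /ʃ/ → [ʒ] before /ɟ/; /ɸ/ → [β] before /n/; /ʂ/ → [ʐ] before /ʒ/. In each pair only voicing changes, matching the following consonant, while place and manner stay constant.
No alternation appears in [βuvɖɛ]: there the adjacent consonants already agree in voicing (/v/ and /ɖ/ are both voiced), so this form is consistent with the same rule.
/θ/ is a voiceless dental fricative. The following trigger /ɴ/ is voiced, so /θ/ must become voiced as well.
The voiced dental fricative is [ð], so /θ/ → [ð].

[cuðɴəŋo]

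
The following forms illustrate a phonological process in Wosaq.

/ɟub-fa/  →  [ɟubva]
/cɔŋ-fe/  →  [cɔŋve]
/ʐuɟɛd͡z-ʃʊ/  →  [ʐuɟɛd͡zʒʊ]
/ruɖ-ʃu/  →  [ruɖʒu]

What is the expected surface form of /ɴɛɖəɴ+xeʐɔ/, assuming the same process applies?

The data show progressive voicing assimilation: /f/ → [v] after /b/; /f/ → [v] after /ŋ/; /ʃ/ → [ʒ] after /d͡z/; /ʃ/ → [ʒ] after /ɖ/. In each pair only voicing changes, matching the preceding consonant, while place and manner stay constant.
/x/ is a voiceless velar fricative. The preceding trigger /ɴ/ is voiced, so /x/ must become voiced as well.
The voiced velar fricative is [ɣ], so /x/ → [ɣ].

[ɴɛɖəɴɣeʐɔ]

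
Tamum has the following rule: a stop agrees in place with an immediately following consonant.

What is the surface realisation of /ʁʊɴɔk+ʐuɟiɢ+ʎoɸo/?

[ʁʊɴɔʈʐuɟiɟʎoɸo]

The rule targets /k/ (voiceless velar stop), which sits before the trigger /ʐ/ (retroflex).
The voiceless retroflex stop is [ʈ], so /k/ → [ʈ].
The same rule applies at the second boundary: /ɢ/ → [ɟ] next to /ʎ/.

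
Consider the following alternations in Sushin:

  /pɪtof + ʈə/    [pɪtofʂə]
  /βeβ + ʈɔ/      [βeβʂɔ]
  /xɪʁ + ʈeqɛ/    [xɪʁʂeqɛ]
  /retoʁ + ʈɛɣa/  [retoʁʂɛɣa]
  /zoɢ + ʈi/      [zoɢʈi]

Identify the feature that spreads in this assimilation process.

manner

The segment that alternates is /ʈ/, which surfaces as [ʂ] when adjacent to /f/.
/ʈ/ is a stop while /f/ is a fricative; the output [ʂ] is a fricative, matching the trigger — so the feature that spreads is manner.
The other alternating forms pattern the same way: /ʈ/ → [ʂ] after /β/ (stop → fricative, matching a fricative); /ʈ/ → [ʂ] after /ʁ/ (stop → fricative, matching a fricative) — only manner changes, and always toward the preceding segment.
Nothing changes in [zoɢʈi]: there the adjacent consonants already agree in manner (/ʈ/ and /ɢ/ are both stops), so this form is consistent with the same rule.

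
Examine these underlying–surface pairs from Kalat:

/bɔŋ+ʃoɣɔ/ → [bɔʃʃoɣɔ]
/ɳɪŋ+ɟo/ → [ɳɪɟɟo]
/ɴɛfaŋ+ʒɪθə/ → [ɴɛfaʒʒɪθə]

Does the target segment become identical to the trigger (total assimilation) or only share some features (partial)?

Underlying /ŋ/ is realised as [ʃ] next to /ʃ/; /ʃ/ itself does not change.
The output [ʃ] is identical to the trigger /ʃ/ — every feature (place, manner, voicing) has been copied — so this is total assimilation.
The remaining alternations confirm this: /ŋ/ → [ɟ] before /ɟ/; /ŋ/ → [ʒ] before /ʒ/ — in each case the output is a copy of the following consonant.

total assimilation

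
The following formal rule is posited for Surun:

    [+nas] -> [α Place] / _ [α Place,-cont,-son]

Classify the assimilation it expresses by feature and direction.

The rule copies the place features (abbreviated [Place]) from the environment onto the target, so the assimilating feature is place.
The conditioning segment sits to the right of the focus bar, meaning the trigger follows the segment that changes — regressive assimilation.

regressive place assimilation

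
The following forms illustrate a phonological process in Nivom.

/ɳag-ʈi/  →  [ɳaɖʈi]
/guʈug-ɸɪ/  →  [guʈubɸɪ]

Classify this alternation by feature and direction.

Comparing underlying and surface forms, /g/ → [ɖ] is the alternation; the neighbouring /ʈ/ is constant.
/g/ is velar while /ʈ/ is retroflex; the output [ɖ] is retroflex, matching the trigger — so the feature that spreads is place.
Manner and voice are unchanged, so the assimilation is partial, not total.
Checking the remaining alternation: /g/ → [b] before /ɸ/ (velar → bilabial, matching bilabial) — only place changes, and always toward the following segment.
The trigger is the following segment, so the direction is regressive (anticipatory).

regressive place assimilation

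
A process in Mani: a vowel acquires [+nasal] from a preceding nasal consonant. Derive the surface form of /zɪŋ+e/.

The vowel /e/ is adjacent to the preceding nasal /ŋ/, so it acquires [+nasal] and surfaces as [ẽ].

[zɪŋẽ]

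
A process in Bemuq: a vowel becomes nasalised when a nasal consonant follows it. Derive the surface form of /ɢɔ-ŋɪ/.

The vowel /ɔ/ is adjacent to the following nasal /ŋ/, so it acquires [+nasal] and surfaces as [ɔ̃].

[ɢɔ̃ŋɪ]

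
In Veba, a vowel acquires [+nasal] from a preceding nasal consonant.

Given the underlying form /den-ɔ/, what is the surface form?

[denɔ̃]

/ɔ/ sits next to the nasal /n/ and is therefore nasalised to [ɔ̃].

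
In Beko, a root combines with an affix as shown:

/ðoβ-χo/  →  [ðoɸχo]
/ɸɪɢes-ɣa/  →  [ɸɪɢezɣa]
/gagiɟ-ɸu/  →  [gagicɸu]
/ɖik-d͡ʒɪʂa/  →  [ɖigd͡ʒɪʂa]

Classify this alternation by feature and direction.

Comparing underlying and surface forms, /β/ → [ɸ] is the alternation; the neighbouring /χ/ is constant.
The change voiced → voiceless matches the voicing of the following /χ/, identifying this as voicing assimilation.
Place and manner are unchanged, so the assimilation is partial, not total.
The other alternating forms pattern the same way: /s/ → [z] before /ɣ/ (voiceless → voiced, matching voiced); /ɟ/ → [c] before /ɸ/ (voiced → voiceless, matching voiceless); /k/ → [g] before /d͡ʒ/ (voiceless → voiced, matching voiced) — only voicing changes, and always toward the following segment.
Since the segment that changes precedes the conditioning segment, the assimilation is regressive.

regressive voicing assimilation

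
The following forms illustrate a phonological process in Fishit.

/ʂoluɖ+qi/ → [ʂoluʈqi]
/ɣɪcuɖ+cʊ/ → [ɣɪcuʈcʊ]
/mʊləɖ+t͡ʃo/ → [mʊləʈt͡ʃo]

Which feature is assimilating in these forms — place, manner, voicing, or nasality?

voicing

Underlying /ɖ/ is realised as [ʈ] next to /q/; /q/ itself does not change.
/ɖ/ is voiced while /q/ is voiceless; the output [ʈ] is voiceless, matching the trigger — so the feature that spreads is voicing.
The same holds elsewhere in the data: /ɖ/ → [ʈ] before /c/ (voiced → voiceless, matching voiceless); /ɖ/ → [ʈ] before /t͡ʃ/ (voiced → voiceless, matching voiceless) — only voicing changes, and always toward the following segment.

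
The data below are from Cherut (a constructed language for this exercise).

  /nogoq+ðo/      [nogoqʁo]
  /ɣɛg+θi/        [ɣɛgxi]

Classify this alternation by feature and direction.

progressive place assimilation

Underlying /ð/ is realised as [ʁ] next to /q/; /q/ itself does not change.
/ð/ is dental while /q/ is uvular; the output [ʁ] is uvular, matching the trigger — so the feature that spreads is place.
Manner and voice are unchanged, so the assimilation is partial, not total.
Checking the remaining alternation: /θ/ → [x] after /g/ (dental → velar, matching velar) — only place changes, and always toward the preceding segment.
The trigger is the preceding segment, so the direction is progressive (perseverative).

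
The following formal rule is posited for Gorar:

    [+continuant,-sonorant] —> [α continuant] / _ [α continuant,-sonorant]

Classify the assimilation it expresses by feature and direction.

regressive manner assimilation

The shared variable α links the value of [continuant] on the target to that of the neighbouring obstruent. [continuant] distinguishes stops from fricatives — a manner-of-articulation feature — so this is manner assimilation.
Since the environment is written after the underscore, the trigger follows the target; the direction is regressive.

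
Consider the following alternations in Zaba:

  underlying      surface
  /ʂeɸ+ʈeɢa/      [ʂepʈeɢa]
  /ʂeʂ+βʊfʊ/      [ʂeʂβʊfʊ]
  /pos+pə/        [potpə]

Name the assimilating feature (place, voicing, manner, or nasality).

Comparing underlying and surface forms, /ɸ/ → [p] is the alternation; the neighbouring /ʈ/ is constant.
/ɸ/ is a fricative while /ʈ/ is a stop; the output [p] is a stop, matching the trigger — so the feature that spreads is manner.
Checking the remaining alternation: /s/ → [t] before /p/ (fricative → stop, matching a stop) — only manner changes, and always toward the following segment.
No alternation appears in [ʂeʂβʊfʊ]: there the adjacent consonants already agree in manner (/ʂ/ and /β/ are both fricatives), so this form is consistent with the same rule.

manner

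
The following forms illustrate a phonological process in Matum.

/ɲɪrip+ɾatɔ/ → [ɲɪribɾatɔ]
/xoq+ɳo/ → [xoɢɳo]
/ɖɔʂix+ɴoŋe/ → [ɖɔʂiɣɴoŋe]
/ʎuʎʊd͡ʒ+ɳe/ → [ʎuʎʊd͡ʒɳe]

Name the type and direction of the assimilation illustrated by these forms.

The segment that alternates is /p/, which surfaces as [b] when adjacent to /ɾ/.
/p/ is voiceless while /ɾ/ is voiced; the output [b] is voiced, matching the trigger — so the feature that spreads is voicing.
Place and manner are unchanged, so the assimilation is partial, not total.
Checking the remaining alternations: /q/ → [ɢ] before /ɳ/ (voiceless → voiced, matching voiced); /x/ → [ɣ] before /ɴ/ (voiceless → voiced, matching voiced) — only voicing changes, and always toward the following segment.
No alternation appears in [ʎuʎʊd͡ʒɳe]: there the adjacent consonants already agree in voicing (/d͡ʒ/ and /ɳ/ are both voiced), so this form is consistent with the same rule.
The trigger is the following segment, so the direction is regressive (anticipatory).

regressive voicing assimilation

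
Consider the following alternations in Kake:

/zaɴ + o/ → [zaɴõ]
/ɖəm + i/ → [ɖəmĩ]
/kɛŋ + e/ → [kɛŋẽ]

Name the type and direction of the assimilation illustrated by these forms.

The vowel /o/ surfaces as nasalised [õ] next to the preceding nasal /ɴ/ — it has acquired the [+nasal] feature of its neighbour.
Likewise in the remaining data: /i/ → [ĩ] after /m/; /e/ → [ẽ] after /ŋ/ — each time a vowel is nasalised next to a preceding nasal.
Because the conditioning nasal is to the left of the vowel that changes, the process is progressive (perseverative).

progressive nasality assimilation (vowel nasalisation)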